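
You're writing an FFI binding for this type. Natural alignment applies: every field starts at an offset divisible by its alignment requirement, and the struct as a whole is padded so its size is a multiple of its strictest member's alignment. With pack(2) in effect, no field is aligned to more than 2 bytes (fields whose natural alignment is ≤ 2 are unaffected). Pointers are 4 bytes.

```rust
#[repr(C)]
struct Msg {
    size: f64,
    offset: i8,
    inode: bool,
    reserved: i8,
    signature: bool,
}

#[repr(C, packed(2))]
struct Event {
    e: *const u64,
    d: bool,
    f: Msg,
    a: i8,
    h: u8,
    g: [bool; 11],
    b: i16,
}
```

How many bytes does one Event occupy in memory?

38 bytes

Msg: size at 0 (size 8, align 8) → ends 8; offset at 8 (size 1, align 1) → ends 9; inode at 9 (size 1, align 1) → ends 10; reserved at 10 (size 1, align 1) → ends 11; signature at 11 (size 1, align 1) → ends 12; tail pad 4 to reach multiple of 8; total 16 bytes, alignment 8
e at 0 (size 4, align 2) → ends 4
d at 4 (size 1, align 1) → ends 5
pad 1 to align 2 for f
f at 6 (size 16, align 2) → ends 22
a at 22 (size 1, align 1) → ends 23
h at 23 (size 1, align 1) → ends 24
g at 24 (size 11, align 1) → ends 35
pad 1 to align 2 for b
b at 36 (size 2, align 2) → ends 38
total 38 bytes, alignment 2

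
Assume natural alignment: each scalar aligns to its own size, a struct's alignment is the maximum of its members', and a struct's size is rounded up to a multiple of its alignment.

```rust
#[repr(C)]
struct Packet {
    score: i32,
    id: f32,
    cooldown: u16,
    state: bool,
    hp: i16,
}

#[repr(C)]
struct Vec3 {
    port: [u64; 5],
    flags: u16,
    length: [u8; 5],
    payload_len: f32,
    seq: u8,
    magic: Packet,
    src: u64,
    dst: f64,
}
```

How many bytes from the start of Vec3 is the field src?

72

Packet: score at 0 (size 4, align 4) → ends 4; id at 4 (size 4, align 4) → ends 8; cooldown at 8 (size 2, align 2) → ends 10; state at 10 (size 1, align 1) → ends 11; pad 1 to align 2 for hp; hp at 12 (size 2, align 2) → ends 14; tail pad 2 to reach multiple of 4; total 16 bytes, alignment 4
port at 0 (size 40, align 8) → ends 40
flags at 40 (size 2, align 2) → ends 42
length at 42 (size 5, align 1) → ends 47
pad 1 to align 4 for payload_len
payload_len at 48 (size 4, align 4) → ends 52
seq at 52 (size 1, align 1) → ends 53
pad 3 to align 4 for magic
magic at 56 (size 16, align 4) → ends 72
src at 72 (size 8, align 8) → ends 80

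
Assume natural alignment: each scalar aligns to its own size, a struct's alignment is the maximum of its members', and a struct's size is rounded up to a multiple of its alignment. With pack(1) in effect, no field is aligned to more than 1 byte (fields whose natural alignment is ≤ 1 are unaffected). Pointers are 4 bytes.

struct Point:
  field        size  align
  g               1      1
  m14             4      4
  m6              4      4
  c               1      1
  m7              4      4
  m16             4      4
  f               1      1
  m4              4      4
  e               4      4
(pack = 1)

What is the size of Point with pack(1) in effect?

27

@0: g [1B, align 1] → 1
@1: m14 [4B, align 1] → 5
@5: m6 [4B, align 1] → 9
@9: c [1B, align 1] → 10
@10: m7 [4B, align 1] → 14
@14: m16 [4B, align 1] → 18
@18: f [1B, align 1] → 19
@19: m4 [4B, align 1] → 23
@23: e [4B, align 1] → 27
size 27, align 1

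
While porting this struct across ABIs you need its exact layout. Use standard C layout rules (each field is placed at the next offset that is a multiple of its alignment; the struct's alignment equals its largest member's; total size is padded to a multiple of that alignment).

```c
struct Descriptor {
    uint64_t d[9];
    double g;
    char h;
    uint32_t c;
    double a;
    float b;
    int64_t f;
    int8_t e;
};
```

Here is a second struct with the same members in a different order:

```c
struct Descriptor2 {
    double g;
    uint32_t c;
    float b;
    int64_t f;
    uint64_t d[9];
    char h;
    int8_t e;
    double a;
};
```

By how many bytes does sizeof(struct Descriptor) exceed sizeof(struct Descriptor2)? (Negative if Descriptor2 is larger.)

@0: d [72B, align 8] → 72
@72: g [8B, align 8] → 80
@80: h [1B, align 1] → 81
+3 pad (align 4)
@84: c [4B, align 4] → 88
@88: a [8B, align 8] → 96
@96: b [4B, align 4] → 100
+4 pad (align 8)
@104: f [8B, align 8] → 112
@112: e [1B, align 1] → 113
+7 tail pad (align 8)
size 120, align 8
— Descriptor2 —
@0: g [8B, align 8] → 8
@8: c [4B, align 4] → 12
@12: b [4B, align 4] → 16
@16: f [8B, align 8] → 24
@24: d [72B, align 8] → 96
@96: h [1B, align 1] → 97
@97: e [1B, align 1] → 98
+6 pad (align 8)
@104: a [8B, align 8] → 112
size 112, align 8
120 − 112 = 8

8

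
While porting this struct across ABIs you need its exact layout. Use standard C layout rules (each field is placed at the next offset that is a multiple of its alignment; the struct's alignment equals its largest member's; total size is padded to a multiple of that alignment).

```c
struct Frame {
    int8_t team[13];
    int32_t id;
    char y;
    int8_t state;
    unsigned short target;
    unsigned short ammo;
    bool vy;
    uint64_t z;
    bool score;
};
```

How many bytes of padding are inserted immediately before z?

@0: team [13B, align 1] → 13
+3 pad (align 4)
@16: id [4B, align 4] → 20
@20: y [1B, align 1] → 21
@21: state [1B, align 1] → 22
@22: target [2B, align 2] → 24
@24: ammo [2B, align 2] → 26
@26: vy [1B, align 1] → 27
+5 pad (align 8)
@32: z [8B, align 8] → 40

5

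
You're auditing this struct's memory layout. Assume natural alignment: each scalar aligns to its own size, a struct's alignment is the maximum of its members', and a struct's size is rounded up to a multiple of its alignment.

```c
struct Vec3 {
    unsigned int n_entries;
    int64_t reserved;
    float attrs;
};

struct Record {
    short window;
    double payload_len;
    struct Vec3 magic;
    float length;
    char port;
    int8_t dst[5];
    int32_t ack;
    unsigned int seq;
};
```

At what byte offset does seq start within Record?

Vec3: n_entries at 0 (size 4, align 4) → ends 4; pad 4 to align 8 for reserved; reserved at 8 (size 8, align 8) → ends 16; attrs at 16 (size 4, align 4) → ends 20; tail pad 4 to reach multiple of 8; total 24 bytes, alignment 8
window at 0 (size 2, align 2) → ends 2
pad 6 to align 8 for payload_len
payload_len at 8 (size 8, align 8) → ends 16
magic at 16 (size 24, align 8) → ends 40
length at 40 (size 4, align 4) → ends 44
port at 44 (size 1, align 1) → ends 45
dst at 45 (size 5, align 1) → ends 50
pad 2 to align 4 for ack
ack at 52 (size 4, align 4) → ends 56
seq at 56 (size 4, align 4) → ends 60

56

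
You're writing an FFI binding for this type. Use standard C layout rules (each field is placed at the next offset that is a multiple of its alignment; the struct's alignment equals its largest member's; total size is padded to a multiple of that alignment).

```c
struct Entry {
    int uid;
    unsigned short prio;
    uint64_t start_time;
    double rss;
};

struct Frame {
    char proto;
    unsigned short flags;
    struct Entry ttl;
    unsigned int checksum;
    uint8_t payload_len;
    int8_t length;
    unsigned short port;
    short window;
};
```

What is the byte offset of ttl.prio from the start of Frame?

Entry: @0: uid [4B, align 4] → 4; @4: prio [2B, align 2] → 6; +2 pad (align 8); @8: start_time [8B, align 8] → 16; @16: rss [8B, align 8] → 24; size 24, align 8
@0: proto [1B, align 1] → 1
+1 pad (align 2)
@2: flags [2B, align 2] → 4
+4 pad (align 8)
@8: ttl [24B, align 8] → 32
within Entry: prio at 4
8 + 4 = 12

12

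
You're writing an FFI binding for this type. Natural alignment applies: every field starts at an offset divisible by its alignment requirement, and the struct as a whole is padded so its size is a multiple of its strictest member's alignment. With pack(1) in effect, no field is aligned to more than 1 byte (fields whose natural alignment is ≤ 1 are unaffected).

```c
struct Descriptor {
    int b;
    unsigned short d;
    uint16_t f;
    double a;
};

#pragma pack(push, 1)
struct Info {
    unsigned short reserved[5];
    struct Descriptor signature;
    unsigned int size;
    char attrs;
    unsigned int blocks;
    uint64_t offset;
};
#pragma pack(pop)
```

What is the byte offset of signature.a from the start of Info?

Descriptor: b at 0 (size 4, align 4) → ends 4; d at 4 (size 2, align 2) → ends 6; f at 6 (size 2, align 2) → ends 8; a at 8 (size 8, align 8) → ends 16; total 16 bytes, alignment 8
reserved at 0 (size 10, align 1) → ends 10
signature at 10 (size 16, align 1) → ends 26
within Descriptor: a at 8
10 + 8 = 18

18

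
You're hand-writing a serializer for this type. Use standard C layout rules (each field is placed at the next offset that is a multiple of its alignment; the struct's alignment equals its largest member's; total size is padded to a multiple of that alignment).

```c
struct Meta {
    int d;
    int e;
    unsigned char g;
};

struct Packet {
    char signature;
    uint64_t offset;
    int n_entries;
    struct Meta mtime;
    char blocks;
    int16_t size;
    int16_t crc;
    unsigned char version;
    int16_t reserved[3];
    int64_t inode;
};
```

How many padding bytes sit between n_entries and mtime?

Meta: d at 0 (size 4, align 4) → ends 4; e at 4 (size 4, align 4) → ends 8; g at 8 (size 1, align 1) → ends 9; tail pad 3 to reach multiple of 4; total 12 bytes, alignment 4
signature at 0 (size 1, align 1) → ends 1
pad 7 to align 8 for offset
offset at 8 (size 8, align 8) → ends 16
n_entries at 16 (size 4, align 4) → ends 20
mtime at 20 (size 12, align 4) → ends 32

0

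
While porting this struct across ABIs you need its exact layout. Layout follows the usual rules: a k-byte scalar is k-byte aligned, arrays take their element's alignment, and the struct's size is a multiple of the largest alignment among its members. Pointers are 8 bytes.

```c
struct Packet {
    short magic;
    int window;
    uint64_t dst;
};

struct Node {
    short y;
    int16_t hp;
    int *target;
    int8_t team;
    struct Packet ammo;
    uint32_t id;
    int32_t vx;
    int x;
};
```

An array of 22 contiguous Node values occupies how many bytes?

1232

Packet: magic at 0 (size 2, align 2) → ends 2; pad 2 to align 4 for window; window at 4 (size 4, align 4) → ends 8; dst at 8 (size 8, align 8) → ends 16; total 16 bytes, alignment 8
y at 0 (size 2, align 2) → ends 2
hp at 2 (size 2, align 2) → ends 4
pad 4 to align 8 for target
target at 8 (size 8, align 8) → ends 16
team at 16 (size 1, align 1) → ends 17
pad 7 to align 8 for ammo
ammo at 24 (size 16, align 8) → ends 40
id at 40 (size 4, align 4) → ends 44
vx at 44 (size 4, align 4) → ends 48
x at 48 (size 4, align 4) → ends 52
tail pad 4 to reach multiple of 8
total 56 bytes, alignment 8
array of 22: 22 × 56 = 1232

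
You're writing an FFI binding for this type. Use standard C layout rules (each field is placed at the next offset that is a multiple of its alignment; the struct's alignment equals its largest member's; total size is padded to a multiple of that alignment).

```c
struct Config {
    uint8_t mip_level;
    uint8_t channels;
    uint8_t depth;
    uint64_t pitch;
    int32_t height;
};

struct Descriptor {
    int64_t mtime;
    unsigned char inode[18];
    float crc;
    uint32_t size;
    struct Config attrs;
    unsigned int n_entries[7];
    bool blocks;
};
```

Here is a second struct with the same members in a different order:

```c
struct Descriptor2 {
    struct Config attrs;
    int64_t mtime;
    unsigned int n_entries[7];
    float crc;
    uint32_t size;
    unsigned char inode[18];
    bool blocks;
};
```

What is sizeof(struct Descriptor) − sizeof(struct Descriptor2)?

8

Config: @0: mip_level [1B, align 1] → 1; @1: channels [1B, align 1] → 2; @2: depth [1B, align 1] → 3; +5 pad (align 8); @8: pitch [8B, align 8] → 16; @16: height [4B, align 4] → 20; +4 tail pad (align 8); size 24, align 8
@0: mtime [8B, align 8] → 8
@8: inode [18B, align 1] → 26
+2 pad (align 4)
@28: crc [4B, align 4] → 32
@32: size [4B, align 4] → 36
+4 pad (align 8)
@40: attrs [24B, align 8] → 64
@64: n_entries [28B, align 4] → 92
@92: blocks [1B, align 1] → 93
+3 tail pad (align 8)
size 96, align 8
— Descriptor2 —
@0: attrs [24B, align 8] → 24
@24: mtime [8B, align 8] → 32
@32: n_entries [28B, align 4] → 60
@60: crc [4B, align 4] → 64
@64: size [4B, align 4] → 68
@68: inode [18B, align 1] → 86
@86: blocks [1B, align 1] → 87
+1 tail pad (align 8)
size 88, align 8
96 − 88 = 8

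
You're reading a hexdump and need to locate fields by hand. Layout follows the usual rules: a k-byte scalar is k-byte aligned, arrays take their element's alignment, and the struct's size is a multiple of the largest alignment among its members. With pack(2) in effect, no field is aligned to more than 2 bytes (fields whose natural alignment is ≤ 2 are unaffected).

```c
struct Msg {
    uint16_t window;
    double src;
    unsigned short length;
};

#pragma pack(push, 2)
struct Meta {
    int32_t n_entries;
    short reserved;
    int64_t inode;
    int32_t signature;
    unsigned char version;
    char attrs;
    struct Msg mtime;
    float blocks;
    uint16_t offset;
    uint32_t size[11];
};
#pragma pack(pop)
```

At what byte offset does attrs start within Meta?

Msg: window at 0 (size 2, align 2) → ends 2; pad 6 to align 8 for src; src at 8 (size 8, align 8) → ends 16; length at 16 (size 2, align 2) → ends 18; tail pad 6 to reach multiple of 8; total 24 bytes, alignment 8
n_entries at 0 (size 4, align 2) → ends 4
reserved at 4 (size 2, align 2) → ends 6
inode at 6 (size 8, align 2) → ends 14
signature at 14 (size 4, align 2) → ends 18
version at 18 (size 1, align 1) → ends 19
attrs at 19 (size 1, align 1) → ends 20

19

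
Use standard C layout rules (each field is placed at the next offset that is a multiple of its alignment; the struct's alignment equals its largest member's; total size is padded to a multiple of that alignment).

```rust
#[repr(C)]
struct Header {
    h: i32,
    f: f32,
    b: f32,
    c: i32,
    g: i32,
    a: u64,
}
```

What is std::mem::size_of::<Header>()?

h at 0 (size 4, align 4) → ends 4
f at 4 (size 4, align 4) → ends 8
b at 8 (size 4, align 4) → ends 12
c at 12 (size 4, align 4) → ends 16
g at 16 (size 4, align 4) → ends 20
pad 4 to align 8 for a
a at 24 (size 8, align 8) → ends 32
total 32 bytes, alignment 8

32 bytes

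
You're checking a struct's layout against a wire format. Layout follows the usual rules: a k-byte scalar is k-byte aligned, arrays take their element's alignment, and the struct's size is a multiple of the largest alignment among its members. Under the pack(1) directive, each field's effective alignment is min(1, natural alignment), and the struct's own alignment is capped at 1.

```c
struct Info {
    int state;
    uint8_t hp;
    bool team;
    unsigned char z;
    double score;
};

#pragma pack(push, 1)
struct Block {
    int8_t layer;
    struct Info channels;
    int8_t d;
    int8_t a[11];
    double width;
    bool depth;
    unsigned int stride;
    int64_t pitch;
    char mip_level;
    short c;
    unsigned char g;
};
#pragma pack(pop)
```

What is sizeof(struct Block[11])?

594

Info: 0..4  state  (4B, 4-aligned); 4..5  hp  (1B, 1-aligned); 5..6  team  (1B, 1-aligned); 6..7  z  (1B, 1-aligned); 7..8  -- padding (1B); 8..16  score  (8B, 8-aligned); sizeof = 16, alignof = 8
0..1  layer  (1B, 1-aligned)
1..17  channels  (16B, 1-aligned)
17..18  d  (1B, 1-aligned)
18..29  a  (11B, 1-aligned)
29..37  width  (8B, 1-aligned)
37..38  depth  (1B, 1-aligned)
38..42  stride  (4B, 1-aligned)
42..50  pitch  (8B, 1-aligned)
50..51  mip_level  (1B, 1-aligned)
51..53  c  (2B, 1-aligned)
53..54  g  (1B, 1-aligned)
sizeof = 54, alignof = 1
array of 11: 11 × 54 = 594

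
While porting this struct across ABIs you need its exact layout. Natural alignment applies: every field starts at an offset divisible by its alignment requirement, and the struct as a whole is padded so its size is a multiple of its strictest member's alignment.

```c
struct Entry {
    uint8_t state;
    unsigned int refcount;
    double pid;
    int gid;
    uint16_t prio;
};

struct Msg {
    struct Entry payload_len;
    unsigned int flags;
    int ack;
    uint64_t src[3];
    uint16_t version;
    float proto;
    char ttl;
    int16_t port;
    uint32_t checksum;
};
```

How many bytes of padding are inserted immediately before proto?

2

Entry: state at 0 (size 1, align 1) → ends 1; pad 3 to align 4 for refcount; refcount at 4 (size 4, align 4) → ends 8; pid at 8 (size 8, align 8) → ends 16; gid at 16 (size 4, align 4) → ends 20; prio at 20 (size 2, align 2) → ends 22; tail pad 2 to reach multiple of 8; total 24 bytes, alignment 8
payload_len at 0 (size 24, align 8) → ends 24
flags at 24 (size 4, align 4) → ends 28
ack at 28 (size 4, align 4) → ends 32
src at 32 (size 24, align 8) → ends 56
version at 56 (size 2, align 2) → ends 58
pad 2 to align 4 for proto
proto at 60 (size 4, align 4) → ends 64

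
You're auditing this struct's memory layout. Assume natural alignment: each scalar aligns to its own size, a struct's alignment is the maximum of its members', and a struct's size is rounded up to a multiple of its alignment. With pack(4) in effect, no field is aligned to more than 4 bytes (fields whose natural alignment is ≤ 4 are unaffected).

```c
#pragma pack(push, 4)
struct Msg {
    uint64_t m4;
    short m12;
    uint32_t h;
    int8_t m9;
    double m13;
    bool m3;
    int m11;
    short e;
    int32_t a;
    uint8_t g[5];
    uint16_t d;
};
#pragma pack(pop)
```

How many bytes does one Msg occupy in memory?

m4 at 0 (size 8, align 4) → ends 8
m12 at 8 (size 2, align 2) → ends 10
pad 2 to align 4 for h
h at 12 (size 4, align 4) → ends 16
m9 at 16 (size 1, align 1) → ends 17
pad 3 to align 4 for m13
m13 at 20 (size 8, align 4) → ends 28
m3 at 28 (size 1, align 1) → ends 29
pad 3 to align 4 for m11
m11 at 32 (size 4, align 4) → ends 36
e at 36 (size 2, align 2) → ends 38
pad 2 to align 4 for a
a at 40 (size 4, align 4) → ends 44
g at 44 (size 5, align 1) → ends 49
pad 1 to align 2 for d
d at 50 (size 2, align 2) → ends 52
total 52 bytes, alignment 4

52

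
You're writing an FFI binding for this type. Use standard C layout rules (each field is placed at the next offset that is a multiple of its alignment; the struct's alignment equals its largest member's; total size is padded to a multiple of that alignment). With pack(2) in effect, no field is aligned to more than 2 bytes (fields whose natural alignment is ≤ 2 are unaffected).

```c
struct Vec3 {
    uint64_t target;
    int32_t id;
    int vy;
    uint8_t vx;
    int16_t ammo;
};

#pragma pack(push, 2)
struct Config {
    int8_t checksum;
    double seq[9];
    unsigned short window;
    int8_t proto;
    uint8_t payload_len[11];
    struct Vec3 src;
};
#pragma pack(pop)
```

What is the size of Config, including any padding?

Vec3: target at 0 (size 8, align 8) → ends 8; id at 8 (size 4, align 4) → ends 12; vy at 12 (size 4, align 4) → ends 16; vx at 16 (size 1, align 1) → ends 17; pad 1 to align 2 for ammo; ammo at 18 (size 2, align 2) → ends 20; tail pad 4 to reach multiple of 8; total 24 bytes, alignment 8
checksum at 0 (size 1, align 1) → ends 1
pad 1 to align 2 for seq
seq at 2 (size 72, align 2) → ends 74
window at 74 (size 2, align 2) → ends 76
proto at 76 (size 1, align 1) → ends 77
payload_len at 77 (size 11, align 1) → ends 88
src at 88 (size 24, align 2) → ends 112
total 112 bytes, alignment 2

112 bytes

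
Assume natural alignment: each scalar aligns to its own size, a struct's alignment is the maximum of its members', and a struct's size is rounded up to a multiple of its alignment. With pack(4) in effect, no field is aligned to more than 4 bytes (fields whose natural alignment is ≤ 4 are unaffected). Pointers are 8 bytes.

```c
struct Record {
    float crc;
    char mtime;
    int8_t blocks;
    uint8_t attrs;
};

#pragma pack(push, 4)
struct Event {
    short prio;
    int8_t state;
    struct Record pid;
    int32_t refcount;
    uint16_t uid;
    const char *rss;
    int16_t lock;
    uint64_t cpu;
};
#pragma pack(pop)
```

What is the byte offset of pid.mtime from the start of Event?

8

Record: crc at 0 (size 4, align 4) → ends 4; mtime at 4 (size 1, align 1) → ends 5; blocks at 5 (size 1, align 1) → ends 6; attrs at 6 (size 1, align 1) → ends 7; tail pad 1 to reach multiple of 4; total 8 bytes, alignment 4
prio at 0 (size 2, align 2) → ends 2
state at 2 (size 1, align 1) → ends 3
pad 1 to align 4 for pid
pid at 4 (size 8, align 4) → ends 12
within Record: mtime at 4
4 + 4 = 8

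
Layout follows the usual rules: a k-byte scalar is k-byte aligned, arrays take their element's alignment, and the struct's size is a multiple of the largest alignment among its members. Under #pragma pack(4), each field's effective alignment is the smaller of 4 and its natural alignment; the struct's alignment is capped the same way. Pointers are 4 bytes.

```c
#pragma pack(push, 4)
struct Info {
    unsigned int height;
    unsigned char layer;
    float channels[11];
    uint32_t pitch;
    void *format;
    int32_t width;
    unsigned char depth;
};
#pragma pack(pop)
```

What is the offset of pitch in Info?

52

height at 0 (size 4, align 4) → ends 4
layer at 4 (size 1, align 1) → ends 5
pad 3 to align 4 for channels
channels at 8 (size 44, align 4) → ends 52
pitch at 52 (size 4, align 4) → ends 56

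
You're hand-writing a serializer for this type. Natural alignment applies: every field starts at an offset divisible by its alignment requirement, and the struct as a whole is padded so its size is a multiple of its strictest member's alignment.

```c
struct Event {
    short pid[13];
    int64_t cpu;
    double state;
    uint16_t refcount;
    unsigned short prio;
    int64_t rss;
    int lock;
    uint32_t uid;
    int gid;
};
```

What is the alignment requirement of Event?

member alignments: pid=2, cpu=8, state=8, refcount=2, prio=2, rss=8, lock=4, uid=4, gid=4
max = 8

8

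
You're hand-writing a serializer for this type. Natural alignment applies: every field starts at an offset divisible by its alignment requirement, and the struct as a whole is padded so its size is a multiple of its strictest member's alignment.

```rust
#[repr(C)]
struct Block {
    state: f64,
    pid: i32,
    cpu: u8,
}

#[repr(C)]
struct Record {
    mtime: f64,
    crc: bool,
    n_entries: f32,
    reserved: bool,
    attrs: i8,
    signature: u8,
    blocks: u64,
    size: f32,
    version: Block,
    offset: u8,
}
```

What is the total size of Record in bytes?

Block: 0..8  state  (8B, 8-aligned); 8..12  pid  (4B, 4-aligned); 12..13  cpu  (1B, 1-aligned); 13..16  -- tail padding (3B); sizeof = 16, alignof = 8
0..8  mtime  (8B, 8-aligned)
8..9  crc  (1B, 1-aligned)
9..12  -- padding (3B)
12..16  n_entries  (4B, 4-aligned)
16..17  reserved  (1B, 1-aligned)
17..18  attrs  (1B, 1-aligned)
18..19  signature  (1B, 1-aligned)
19..24  -- padding (5B)
24..32  blocks  (8B, 8-aligned)
32..36  size  (4B, 4-aligned)
36..40  -- padding (4B)
40..56  version  (16B, 8-aligned)
56..57  offset  (1B, 1-aligned)
57..64  -- tail padding (7B)
sizeof = 64, alignof = 8

64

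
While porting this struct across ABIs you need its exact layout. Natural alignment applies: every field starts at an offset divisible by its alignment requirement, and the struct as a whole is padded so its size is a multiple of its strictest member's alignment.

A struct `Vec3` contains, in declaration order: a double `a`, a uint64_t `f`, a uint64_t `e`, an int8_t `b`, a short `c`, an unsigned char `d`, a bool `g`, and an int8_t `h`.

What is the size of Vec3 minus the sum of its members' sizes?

a at 0 (size 8, align 8) → ends 8
f at 8 (size 8, align 8) → ends 16
e at 16 (size 8, align 8) → ends 24
b at 24 (size 1, align 1) → ends 25
pad 1 to align 2 for c
c at 26 (size 2, align 2) → ends 28
d at 28 (size 1, align 1) → ends 29
g at 29 (size 1, align 1) → ends 30
h at 30 (size 1, align 1) → ends 31
tail pad 1 to reach multiple of 8
total 32 bytes, alignment 8
data bytes 30, size 32 → padding 2

2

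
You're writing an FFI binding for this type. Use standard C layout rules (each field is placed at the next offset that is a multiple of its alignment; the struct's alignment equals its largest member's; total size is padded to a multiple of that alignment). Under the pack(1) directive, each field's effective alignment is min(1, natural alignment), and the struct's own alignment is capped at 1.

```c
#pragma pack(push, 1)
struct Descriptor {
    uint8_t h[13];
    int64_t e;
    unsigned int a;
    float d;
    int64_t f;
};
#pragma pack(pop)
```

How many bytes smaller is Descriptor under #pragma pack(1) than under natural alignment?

natural layout:
  0..13  h  (13B, 1-aligned)
  13..16  -- padding (3B)
  16..24  e  (8B, 8-aligned)
  24..28  a  (4B, 4-aligned)
  28..32  d  (4B, 4-aligned)
  32..40  f  (8B, 8-aligned)
  sizeof = 40, alignof = 8
packed(1) layout:
  0..13  h  (13B, 1-aligned)
  13..21  e  (8B, 1-aligned)
  21..25  a  (4B, 1-aligned)
  25..29  d  (4B, 1-aligned)
  29..37  f  (8B, 1-aligned)
  sizeof = 37, alignof = 1
40 − 37 = 3

3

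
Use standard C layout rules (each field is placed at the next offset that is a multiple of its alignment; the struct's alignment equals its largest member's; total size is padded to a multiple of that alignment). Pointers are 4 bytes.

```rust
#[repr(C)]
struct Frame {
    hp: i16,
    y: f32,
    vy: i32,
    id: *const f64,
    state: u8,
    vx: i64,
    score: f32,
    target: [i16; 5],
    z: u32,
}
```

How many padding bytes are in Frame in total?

15

@0: hp [2B, align 2] → 2
+2 pad (align 4)
@4: y [4B, align 4] → 8
@8: vy [4B, align 4] → 12
@12: id [4B, align 4] → 16
@16: state [1B, align 1] → 17
+7 pad (align 8)
@24: vx [8B, align 8] → 32
@32: score [4B, align 4] → 36
@36: target [10B, align 2] → 46
+2 pad (align 4)
@48: z [4B, align 4] → 52
+4 tail pad (align 8)
size 56, align 8
data bytes 41, size 56 → padding 15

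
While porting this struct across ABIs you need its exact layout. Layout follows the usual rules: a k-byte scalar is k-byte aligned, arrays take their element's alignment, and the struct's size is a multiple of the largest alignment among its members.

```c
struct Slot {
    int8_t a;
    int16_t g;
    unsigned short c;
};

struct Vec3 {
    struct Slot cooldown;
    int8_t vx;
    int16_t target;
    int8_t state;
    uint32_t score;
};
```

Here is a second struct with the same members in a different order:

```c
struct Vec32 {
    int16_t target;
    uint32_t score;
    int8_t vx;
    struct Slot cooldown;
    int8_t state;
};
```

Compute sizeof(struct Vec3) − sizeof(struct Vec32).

Slot: 0..1  a  (1B, 1-aligned); 1..2  -- padding (1B); 2..4  g  (2B, 2-aligned); 4..6  c  (2B, 2-aligned); sizeof = 6, alignof = 2
0..6  cooldown  (6B, 2-aligned)
6..7  vx  (1B, 1-aligned)
7..8  -- padding (1B)
8..10  target  (2B, 2-aligned)
10..11  state  (1B, 1-aligned)
11..12  -- padding (1B)
12..16  score  (4B, 4-aligned)
sizeof = 16, alignof = 4
— Vec32 —
0..2  target  (2B, 2-aligned)
2..4  -- padding (2B)
4..8  score  (4B, 4-aligned)
8..9  vx  (1B, 1-aligned)
9..10  -- padding (1B)
10..16  cooldown  (6B, 2-aligned)
16..17  state  (1B, 1-aligned)
17..20  -- tail padding (3B)
sizeof = 20, alignof = 4
16 − 20 = -4

-4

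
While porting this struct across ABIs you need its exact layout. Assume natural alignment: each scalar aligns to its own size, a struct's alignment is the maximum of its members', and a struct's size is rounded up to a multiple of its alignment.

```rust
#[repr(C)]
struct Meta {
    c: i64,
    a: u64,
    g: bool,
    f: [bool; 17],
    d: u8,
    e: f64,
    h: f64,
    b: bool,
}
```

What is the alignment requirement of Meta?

8

member alignments: c=8, a=8, g=1, f=1, d=1, e=8, h=8, b=1
max = 8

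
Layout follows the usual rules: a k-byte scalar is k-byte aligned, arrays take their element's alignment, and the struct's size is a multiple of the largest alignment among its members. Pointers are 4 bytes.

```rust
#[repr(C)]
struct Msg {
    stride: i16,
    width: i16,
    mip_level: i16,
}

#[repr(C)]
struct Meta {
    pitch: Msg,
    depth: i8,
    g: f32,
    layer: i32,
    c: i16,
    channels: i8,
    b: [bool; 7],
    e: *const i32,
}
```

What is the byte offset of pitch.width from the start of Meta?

Msg: 0..2  stride  (2B, 2-aligned); 2..4  width  (2B, 2-aligned); 4..6  mip_level  (2B, 2-aligned); sizeof = 6, alignof = 2
0..6  pitch  (6B, 2-aligned)
within Msg: width at 2
0 + 2 = 2

2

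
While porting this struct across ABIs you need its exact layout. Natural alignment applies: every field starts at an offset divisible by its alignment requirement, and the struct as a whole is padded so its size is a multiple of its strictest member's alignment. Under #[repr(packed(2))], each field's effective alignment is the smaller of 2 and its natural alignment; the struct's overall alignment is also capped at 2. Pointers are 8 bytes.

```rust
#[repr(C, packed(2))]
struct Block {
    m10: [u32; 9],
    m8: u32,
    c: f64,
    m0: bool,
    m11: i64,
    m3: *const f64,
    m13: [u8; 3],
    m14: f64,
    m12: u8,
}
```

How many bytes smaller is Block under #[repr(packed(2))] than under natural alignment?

natural layout:
  0..36  m10  (36B, 4-aligned)
  36..40  m8  (4B, 4-aligned)
  40..48  c  (8B, 8-aligned)
  48..49  m0  (1B, 1-aligned)
  49..56  -- padding (7B)
  56..64  m11  (8B, 8-aligned)
  64..72  m3  (8B, 8-aligned)
  72..75  m13  (3B, 1-aligned)
  75..80  -- padding (5B)
  80..88  m14  (8B, 8-aligned)
  88..89  m12  (1B, 1-aligned)
  89..96  -- tail padding (7B)
  sizeof = 96, alignof = 8
packed(2) layout:
  0..36  m10  (36B, 2-aligned)
  36..40  m8  (4B, 2-aligned)
  40..48  c  (8B, 2-aligned)
  48..49  m0  (1B, 1-aligned)
  49..50  -- padding (1B)
  50..58  m11  (8B, 2-aligned)
  58..66  m3  (8B, 2-aligned)
  66..69  m13  (3B, 1-aligned)
  69..70  -- padding (1B)
  70..78  m14  (8B, 2-aligned)
  78..79  m12  (1B, 1-aligned)
  79..80  -- tail padding (1B)
  sizeof = 80, alignof = 2
96 − 80 = 16

16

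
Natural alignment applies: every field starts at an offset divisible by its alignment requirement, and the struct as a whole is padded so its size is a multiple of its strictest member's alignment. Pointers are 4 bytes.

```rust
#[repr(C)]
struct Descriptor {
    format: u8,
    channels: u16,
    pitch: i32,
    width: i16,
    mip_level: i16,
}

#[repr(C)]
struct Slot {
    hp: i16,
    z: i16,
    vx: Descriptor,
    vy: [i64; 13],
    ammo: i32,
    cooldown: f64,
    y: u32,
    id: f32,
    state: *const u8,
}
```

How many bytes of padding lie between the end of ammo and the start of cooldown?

4

Descriptor: format at 0 (size 1, align 1) → ends 1; pad 1 to align 2 for channels; channels at 2 (size 2, align 2) → ends 4; pitch at 4 (size 4, align 4) → ends 8; width at 8 (size 2, align 2) → ends 10; mip_level at 10 (size 2, align 2) → ends 12; total 12 bytes, alignment 4
hp at 0 (size 2, align 2) → ends 2
z at 2 (size 2, align 2) → ends 4
vx at 4 (size 12, align 4) → ends 16
vy at 16 (size 104, align 8) → ends 120
ammo at 120 (size 4, align 4) → ends 124
pad 4 to align 8 for cooldown
cooldown at 128 (size 8, align 8) → ends 136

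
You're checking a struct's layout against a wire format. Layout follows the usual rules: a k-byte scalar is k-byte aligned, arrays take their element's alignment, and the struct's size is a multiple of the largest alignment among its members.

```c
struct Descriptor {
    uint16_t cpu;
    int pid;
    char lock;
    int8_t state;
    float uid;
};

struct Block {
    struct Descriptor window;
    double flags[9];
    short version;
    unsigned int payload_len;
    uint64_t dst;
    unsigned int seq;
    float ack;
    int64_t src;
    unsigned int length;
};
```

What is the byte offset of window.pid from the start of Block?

4

Descriptor: @0: cpu [2B, align 2] → 2; +2 pad (align 4); @4: pid [4B, align 4] → 8; @8: lock [1B, align 1] → 9; @9: state [1B, align 1] → 10; +2 pad (align 4); @12: uid [4B, align 4] → 16; size 16, align 4
@0: window [16B, align 4] → 16
within Descriptor: pid at 4
0 + 4 = 4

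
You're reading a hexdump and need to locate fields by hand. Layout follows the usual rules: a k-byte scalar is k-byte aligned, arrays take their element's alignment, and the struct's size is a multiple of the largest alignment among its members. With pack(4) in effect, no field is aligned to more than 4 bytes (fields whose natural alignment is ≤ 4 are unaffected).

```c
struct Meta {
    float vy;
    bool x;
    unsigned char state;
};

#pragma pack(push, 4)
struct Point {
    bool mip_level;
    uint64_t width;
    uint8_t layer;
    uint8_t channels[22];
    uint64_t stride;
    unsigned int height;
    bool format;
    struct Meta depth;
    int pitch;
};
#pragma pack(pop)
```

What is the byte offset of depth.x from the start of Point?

56

Meta: vy at 0 (size 4, align 4) → ends 4; x at 4 (size 1, align 1) → ends 5; state at 5 (size 1, align 1) → ends 6; tail pad 2 to reach multiple of 4; total 8 bytes, alignment 4
mip_level at 0 (size 1, align 1) → ends 1
pad 3 to align 4 for width
width at 4 (size 8, align 4) → ends 12
layer at 12 (size 1, align 1) → ends 13
channels at 13 (size 22, align 1) → ends 35
pad 1 to align 4 for stride
stride at 36 (size 8, align 4) → ends 44
height at 44 (size 4, align 4) → ends 48
format at 48 (size 1, align 1) → ends 49
pad 3 to align 4 for depth
depth at 52 (size 8, align 4) → ends 60
within Meta: x at 4
52 + 4 = 56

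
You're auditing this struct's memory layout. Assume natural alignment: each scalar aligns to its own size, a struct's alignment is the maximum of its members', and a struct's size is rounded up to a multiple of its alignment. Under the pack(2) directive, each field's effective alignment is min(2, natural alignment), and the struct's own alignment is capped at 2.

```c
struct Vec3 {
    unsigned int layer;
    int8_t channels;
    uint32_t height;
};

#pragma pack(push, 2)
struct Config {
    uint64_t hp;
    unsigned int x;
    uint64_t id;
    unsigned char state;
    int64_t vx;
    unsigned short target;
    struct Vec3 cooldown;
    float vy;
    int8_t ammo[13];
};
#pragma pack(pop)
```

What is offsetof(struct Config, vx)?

Vec3: layer at 0 (size 4, align 4) → ends 4; channels at 4 (size 1, align 1) → ends 5; pad 3 to align 4 for height; height at 8 (size 4, align 4) → ends 12; total 12 bytes, alignment 4
hp at 0 (size 8, align 2) → ends 8
x at 8 (size 4, align 2) → ends 12
id at 12 (size 8, align 2) → ends 20
state at 20 (size 1, align 1) → ends 21
pad 1 to align 2 for vx
vx at 22 (size 8, align 2) → ends 30

22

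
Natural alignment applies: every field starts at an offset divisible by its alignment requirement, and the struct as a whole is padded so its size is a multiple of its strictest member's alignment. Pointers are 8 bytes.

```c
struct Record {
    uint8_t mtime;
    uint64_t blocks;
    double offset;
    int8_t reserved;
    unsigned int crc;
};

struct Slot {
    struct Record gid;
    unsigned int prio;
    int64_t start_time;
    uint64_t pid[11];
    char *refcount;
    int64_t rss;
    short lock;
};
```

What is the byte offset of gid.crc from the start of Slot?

28

Record: 0..1  mtime  (1B, 1-aligned); 1..8  -- padding (7B); 8..16  blocks  (8B, 8-aligned); 16..24  offset  (8B, 8-aligned); 24..25  reserved  (1B, 1-aligned); 25..28  -- padding (3B); 28..32  crc  (4B, 4-aligned); sizeof = 32, alignof = 8
0..32  gid  (32B, 8-aligned)
within Record: crc at 28
0 + 28 = 28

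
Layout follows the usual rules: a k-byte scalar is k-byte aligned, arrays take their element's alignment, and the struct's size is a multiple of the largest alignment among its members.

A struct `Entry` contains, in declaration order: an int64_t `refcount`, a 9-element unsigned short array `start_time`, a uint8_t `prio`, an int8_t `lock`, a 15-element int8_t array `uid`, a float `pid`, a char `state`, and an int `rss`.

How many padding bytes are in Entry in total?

4

0..8  refcount  (8B, 8-aligned)
8..26  start_time  (18B, 2-aligned)
26..27  prio  (1B, 1-aligned)
27..28  lock  (1B, 1-aligned)
28..43  uid  (15B, 1-aligned)
43..44  -- padding (1B)
44..48  pid  (4B, 4-aligned)
48..49  state  (1B, 1-aligned)
49..52  -- padding (3B)
52..56  rss  (4B, 4-aligned)
sizeof = 56, alignof = 8
data bytes 52, size 56 → padding 4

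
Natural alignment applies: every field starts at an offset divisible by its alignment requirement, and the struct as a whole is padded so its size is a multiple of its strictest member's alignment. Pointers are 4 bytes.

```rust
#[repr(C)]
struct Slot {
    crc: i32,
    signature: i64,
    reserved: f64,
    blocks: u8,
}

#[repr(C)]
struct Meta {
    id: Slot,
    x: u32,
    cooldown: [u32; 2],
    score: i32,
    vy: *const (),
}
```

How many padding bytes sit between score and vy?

Slot: crc at 0 (size 4, align 4) → ends 4; pad 4 to align 8 for signature; signature at 8 (size 8, align 8) → ends 16; reserved at 16 (size 8, align 8) → ends 24; blocks at 24 (size 1, align 1) → ends 25; tail pad 7 to reach multiple of 8; total 32 bytes, alignment 8
id at 0 (size 32, align 8) → ends 32
x at 32 (size 4, align 4) → ends 36
cooldown at 36 (size 8, align 4) → ends 44
score at 44 (size 4, align 4) → ends 48
vy at 48 (size 4, align 4) → ends 52

0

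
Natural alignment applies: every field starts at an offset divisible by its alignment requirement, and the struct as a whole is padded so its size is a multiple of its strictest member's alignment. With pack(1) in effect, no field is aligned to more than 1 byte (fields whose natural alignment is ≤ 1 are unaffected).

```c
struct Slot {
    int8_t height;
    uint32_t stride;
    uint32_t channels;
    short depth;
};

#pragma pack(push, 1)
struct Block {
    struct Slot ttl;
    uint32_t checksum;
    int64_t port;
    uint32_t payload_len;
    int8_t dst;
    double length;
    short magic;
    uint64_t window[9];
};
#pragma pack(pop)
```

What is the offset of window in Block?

43

Slot: 0..1  height  (1B, 1-aligned); 1..4  -- padding (3B); 4..8  stride  (4B, 4-aligned); 8..12  channels  (4B, 4-aligned); 12..14  depth  (2B, 2-aligned); 14..16  -- tail padding (2B); sizeof = 16, alignof = 4
0..16  ttl  (16B, 1-aligned)
16..20  checksum  (4B, 1-aligned)
20..28  port  (8B, 1-aligned)
28..32  payload_len  (4B, 1-aligned)
32..33  dst  (1B, 1-aligned)
33..41  length  (8B, 1-aligned)
41..43  magic  (2B, 1-aligned)
43..115  window  (72B, 1-aligned)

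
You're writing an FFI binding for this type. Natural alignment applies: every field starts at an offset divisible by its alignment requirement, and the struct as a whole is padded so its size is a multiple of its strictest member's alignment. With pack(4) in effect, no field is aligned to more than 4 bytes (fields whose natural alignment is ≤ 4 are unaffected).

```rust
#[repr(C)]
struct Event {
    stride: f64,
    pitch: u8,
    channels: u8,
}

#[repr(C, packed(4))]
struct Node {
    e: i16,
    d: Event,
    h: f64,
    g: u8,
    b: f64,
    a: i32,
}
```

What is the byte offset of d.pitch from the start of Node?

Event: stride at 0 (size 8, align 8) → ends 8; pitch at 8 (size 1, align 1) → ends 9; channels at 9 (size 1, align 1) → ends 10; tail pad 6 to reach multiple of 8; total 16 bytes, alignment 8
e at 0 (size 2, align 2) → ends 2
pad 2 to align 4 for d
d at 4 (size 16, align 4) → ends 20
within Event: pitch at 8
4 + 8 = 12

12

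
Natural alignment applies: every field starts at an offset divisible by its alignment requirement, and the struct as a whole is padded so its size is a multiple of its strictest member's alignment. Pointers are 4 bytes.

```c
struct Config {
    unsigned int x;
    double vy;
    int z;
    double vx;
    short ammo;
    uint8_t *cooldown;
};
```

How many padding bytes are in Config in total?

@0: x [4B, align 4] → 4
+4 pad (align 8)
@8: vy [8B, align 8] → 16
@16: z [4B, align 4] → 20
+4 pad (align 8)
@24: vx [8B, align 8] → 32
@32: ammo [2B, align 2] → 34
+2 pad (align 4)
@36: cooldown [4B, align 4] → 40
size 40, align 8
data bytes 30, size 40 → padding 10

10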